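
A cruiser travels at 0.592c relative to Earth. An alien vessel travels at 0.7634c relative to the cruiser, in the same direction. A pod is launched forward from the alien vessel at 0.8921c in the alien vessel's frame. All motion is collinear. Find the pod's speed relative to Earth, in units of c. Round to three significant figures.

Compose velocities in two stages. Stage 1 (into S'): u₁ = (0.8921+0.7634)/(1+0.8921×0.7634) = 0.98481.
Stage 2 (into S): u = (0.98481+0.592)/(1+0.98481×0.592) = 0.99608, so the speed is 0.996c.

0.996c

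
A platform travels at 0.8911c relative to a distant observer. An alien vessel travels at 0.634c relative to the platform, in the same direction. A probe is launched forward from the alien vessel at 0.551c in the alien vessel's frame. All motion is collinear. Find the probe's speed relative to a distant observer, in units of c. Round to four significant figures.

0.9926c

Apply u = (u'+v)/(1+u'v) twice. Probe in the platform frame: (0.551+0.634)/(1+0.551·0.634) = 1.185/1.349334 = 0.87821c.
That velocity, transformed to the rest frame of a distant observer: (0.87821+0.8911)/(1+0.87821·0.8911) = 1.76931/1.782572931 = 0.99256c.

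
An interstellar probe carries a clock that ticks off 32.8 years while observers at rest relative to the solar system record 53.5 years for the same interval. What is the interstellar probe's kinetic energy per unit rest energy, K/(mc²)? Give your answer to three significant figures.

From Δt = γΔτ: γ = 53.5/32.8 = 1.6311.
K/(mc²) = γ − 1 = 1.6311 − 1 = 0.631.

0.631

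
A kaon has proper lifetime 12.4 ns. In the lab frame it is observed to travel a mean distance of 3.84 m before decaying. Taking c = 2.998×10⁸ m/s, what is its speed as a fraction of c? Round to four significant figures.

0.7185c

d = βγcτ ⇒ βγ = d/(cτ) = 3.840 m / (3.71752 m) = 1.0329.
β = (βγ)/√(1+(βγ)²) = 1.0329/√2.06688 = 0.7185.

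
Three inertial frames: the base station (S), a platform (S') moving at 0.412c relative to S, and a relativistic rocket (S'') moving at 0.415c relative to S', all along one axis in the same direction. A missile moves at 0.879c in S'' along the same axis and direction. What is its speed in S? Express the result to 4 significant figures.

Apply u = (u'+v)/(1+u'v) twice. Missile in the platform frame: (0.879+0.415)/(1+0.879·0.415) = 1.294/1.364785 = 0.94813c.
That velocity, transformed to the rest frame of the base station: (0.94813+0.412)/(1+0.94813·0.412) = 1.36013/1.39062956 = 0.97807c.

0.9781c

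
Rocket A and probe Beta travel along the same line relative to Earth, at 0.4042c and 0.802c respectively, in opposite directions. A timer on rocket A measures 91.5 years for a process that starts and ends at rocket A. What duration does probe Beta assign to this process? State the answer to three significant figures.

Speed of rocket A in probe Beta's frame: u = (v_A + v_B)/(1 + v_A v_B/c²) = (0.4042 + 0.802)/(1 + 0.4042×0.802) = 1.2062/1.3241684 = 0.91091; |u| = 0.91091c.
At |u| = 0.91091c, γ = (1 − 0.829757)^(−1/2) = 2.4236.
The clock on rocket A records proper time, so probe Beta measures Δt = γΔτ = 2.4236 × 91.5 = 222 years.

222 years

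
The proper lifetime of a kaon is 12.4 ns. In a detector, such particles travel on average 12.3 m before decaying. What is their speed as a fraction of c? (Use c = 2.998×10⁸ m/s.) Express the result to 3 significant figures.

Lab distance = (lab lifetime)·v = γτ·βc, so βγ = d/(cτ) = 12.30/(2.998×10⁸ × 1.240×10^-8) = 3.3087.
With βγ = 3.3087: γ² = 1 + (βγ)² = 11.9475, and β = (βγ)/γ = 3.3087/3.45652 = 0.957.

0.957c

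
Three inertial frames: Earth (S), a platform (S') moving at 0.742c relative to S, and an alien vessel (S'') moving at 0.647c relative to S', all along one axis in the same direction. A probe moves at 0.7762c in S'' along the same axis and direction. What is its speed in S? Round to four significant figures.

Apply u = (u'+v)/(1+u'v) twice. Probe in the platform frame: (0.7762+0.647)/(1+0.7762·0.647) = 1.4232/1.5022014 = 0.94741c.
That velocity, transformed to the rest frame of Earth: (0.94741+0.742)/(1+0.94741·0.742) = 1.68941/1.70297822 = 0.99203c.

0.9920c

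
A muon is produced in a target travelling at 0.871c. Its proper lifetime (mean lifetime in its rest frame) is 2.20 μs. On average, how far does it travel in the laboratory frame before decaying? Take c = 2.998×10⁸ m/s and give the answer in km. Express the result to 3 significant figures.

γ = 1/√(1 − β²) = 1/√(1 − 0.758641) = 1/√0.241359 = 1/0.491283 = 2.0355.
Lab-frame lifetime: Δt = γτ = 2.0355 × 2.20 μs = 4.4781 μs.
Distance: d = vΔt = 0.871 × 2.998×10⁸ m/s × 4.4781×10^-6 s = 1170 m = 1.17 km.

1.17 km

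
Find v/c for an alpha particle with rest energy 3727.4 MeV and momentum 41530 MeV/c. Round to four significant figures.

pc/(mc²) = 41530/3727.4 = 11.142 = βγ = β/√(1−β²).
So β² = x²/(1 + x²) with x = 11.142: x² = 124.144, β² = 124.144/125.144 = 0.992009, β = 0.9960.

0.9960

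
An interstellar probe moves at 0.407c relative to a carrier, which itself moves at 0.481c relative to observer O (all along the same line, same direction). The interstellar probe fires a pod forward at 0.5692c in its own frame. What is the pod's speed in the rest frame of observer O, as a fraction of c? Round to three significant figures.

0.922c

First combine the pod and interstellar probe (S''→S'): u₁ = (0.5692 + 0.407)/(1 + 0.5692×0.407) = 0.9762/1.2316644 = 0.79259.
Then combine with the carrier (S'→S): u = (0.79259 + 0.481)/(1 + 0.79259×0.481) = 1.27359/1.38123579 = 0.92207.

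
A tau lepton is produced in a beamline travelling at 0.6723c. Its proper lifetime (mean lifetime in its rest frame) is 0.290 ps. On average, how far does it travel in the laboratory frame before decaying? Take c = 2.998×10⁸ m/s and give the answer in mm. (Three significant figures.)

Lorentz factor: γ = (1 − 0.45198729)^(−1/2) = 1.3508.
Lab-frame lifetime: Δt = γτ = 1.3508 × 0.290 ps = 0.39173 ps.
Distance: d = vΔt = 0.6723 × 2.998×10⁸ m/s × 3.9173×10^-13 s = 7.90×10^-5 m = 0.0790 mm.

0.0790 mm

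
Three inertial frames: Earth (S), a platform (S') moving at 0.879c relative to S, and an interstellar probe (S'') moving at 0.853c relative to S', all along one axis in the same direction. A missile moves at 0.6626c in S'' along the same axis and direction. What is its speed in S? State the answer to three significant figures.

Apply u = (u'+v)/(1+u'v) twice. Missile in the platform frame: (0.6626+0.853)/(1+0.6626·0.853) = 1.5156/1.5651978 = 0.96831c.
That velocity, transformed to the rest frame of Earth: (0.96831+0.879)/(1+0.96831·0.879) = 1.84731/1.85114449 = 0.99793c.

0.998c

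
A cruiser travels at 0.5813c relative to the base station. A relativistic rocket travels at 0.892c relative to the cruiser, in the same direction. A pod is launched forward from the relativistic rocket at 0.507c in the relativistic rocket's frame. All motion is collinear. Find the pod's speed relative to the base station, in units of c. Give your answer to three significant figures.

First combine the pod and relativistic rocket (S''→S'): u₁ = (0.507 + 0.892)/(1 + 0.507×0.892) = 1.399/1.452244 = 0.96334.
Then combine with the cruiser (S'→S): u = (0.96334 + 0.5813)/(1 + 0.96334×0.5813) = 1.54464/1.559989542 = 0.99016.

0.990c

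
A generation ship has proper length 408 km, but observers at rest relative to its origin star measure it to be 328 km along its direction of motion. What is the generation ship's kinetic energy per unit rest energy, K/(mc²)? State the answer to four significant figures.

0.2439

γ = L₀/L = 408/328 = 1.2439.
K/(mc²) = γ − 1 = 1.2439 − 1 = 0.2439.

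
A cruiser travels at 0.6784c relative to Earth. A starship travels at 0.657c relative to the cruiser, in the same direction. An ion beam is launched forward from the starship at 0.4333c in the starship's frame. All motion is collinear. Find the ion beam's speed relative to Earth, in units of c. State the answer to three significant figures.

Compose velocities in two stages. Stage 1 (into S'): u₁ = (0.4333+0.657)/(1+0.4333×0.657) = 0.8487.
Stage 2 (into S): u = (0.8487+0.6784)/(1+0.8487×0.6784) = 0.96912, so the speed is 0.969c.

0.969c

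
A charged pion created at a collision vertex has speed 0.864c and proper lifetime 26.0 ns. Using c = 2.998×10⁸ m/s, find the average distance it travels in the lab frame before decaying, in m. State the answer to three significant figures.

With β = 0.864, γ = 1/√(1 − 0.864²) = 1/√0.253504 = 1.9861.
Lab-frame lifetime: Δt = γτ = 1.9861 × 26.0 ns = 51.639 ns.
Distance: d = vΔt = 0.864 × 2.998×10⁸ m/s × 5.1639×10^-8 s = 13.4 m.

13.4 m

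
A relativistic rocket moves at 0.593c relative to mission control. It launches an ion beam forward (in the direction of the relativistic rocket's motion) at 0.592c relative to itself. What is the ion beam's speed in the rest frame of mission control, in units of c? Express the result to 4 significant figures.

Relativistic velocity addition: u = (u' + v)/(1 + u'v/c²), with u' = 0.592c and v = 0.593c.
Numerator: 0.592 + 0.593 = 1.185. Denominator: 1 + (0.592)(0.593) = 1.351056.
u = 1.185/1.351056 = 0.87709, so the speed is 0.8771c.

0.8771c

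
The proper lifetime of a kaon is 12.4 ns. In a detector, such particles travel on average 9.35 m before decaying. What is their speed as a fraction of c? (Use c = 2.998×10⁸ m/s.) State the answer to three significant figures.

Lab distance = (lab lifetime)·v = γτ·βc, so βγ = d/(cτ) = 9.350/(2.998×10⁸ × 1.240×10^-8) = 2.5151.
With βγ = 2.5151: γ² = 1 + (βγ)² = 7.32573, and β = (βγ)/γ = 2.5151/2.70661 = 0.929.

0.929c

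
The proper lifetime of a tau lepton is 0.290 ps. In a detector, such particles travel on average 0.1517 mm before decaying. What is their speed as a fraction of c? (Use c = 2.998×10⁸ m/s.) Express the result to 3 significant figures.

Let x = d/(cτ) = 1.517×10^-4 m / (2.998×10⁸ m/s × 2.900×10^-13 s) = 1.7448. Since d = βγcτ, x = βγ = β/√(1−β²).
Solving: β² = x²/(1+x²) = 3.04433/4.04433 = 0.75274, so β = 0.868.

0.868c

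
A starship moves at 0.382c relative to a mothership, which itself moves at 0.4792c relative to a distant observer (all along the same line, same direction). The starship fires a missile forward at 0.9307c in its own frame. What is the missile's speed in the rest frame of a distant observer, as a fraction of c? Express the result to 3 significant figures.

First combine the missile and starship (S''→S'): u₁ = (0.9307 + 0.382)/(1 + 0.9307×0.382) = 1.3127/1.3555274 = 0.96841.
Then combine with the mothership (S'→S): u = (0.96841 + 0.4792)/(1 + 0.96841×0.4792) = 1.44761/1.464062072 = 0.98876.

0.989c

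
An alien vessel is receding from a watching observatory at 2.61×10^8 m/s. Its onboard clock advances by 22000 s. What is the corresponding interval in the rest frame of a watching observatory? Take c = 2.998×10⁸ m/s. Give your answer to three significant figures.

β = v/c = (2.61×10^8 m/s)/(2.998×10⁸ m/s) = 0.87058.
With β = 0.87058, γ = 1/√(1 − 0.87058²) = 1/√0.2420904636 = 2.0324.
Time dilation: Δt = γ·Δτ = 2.0324 × 22000 = 44700 s.

44700 s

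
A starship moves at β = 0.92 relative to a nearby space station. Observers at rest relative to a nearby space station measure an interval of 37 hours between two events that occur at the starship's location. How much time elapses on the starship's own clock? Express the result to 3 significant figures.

14.5 hours

γ = 1/√(1 − β²) = 1/√(1 − 0.8464) = 1/√0.1536 = 1/0.391918 = 2.5516.
The starship's clock runs slow as seen from a nearby space station, so Δτ = Δt/γ = 37/2.5516 = 14.5 hours.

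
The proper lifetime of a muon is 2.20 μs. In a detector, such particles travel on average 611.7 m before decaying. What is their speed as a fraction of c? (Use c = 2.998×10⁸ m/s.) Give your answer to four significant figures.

d = βγcτ ⇒ βγ = d/(cτ) = 611.7 m / (659.56 m) = 0.92744.
β = (βγ)/√(1+(βγ)²) = 0.92744/√1.860145 = 0.6800.

0.6800c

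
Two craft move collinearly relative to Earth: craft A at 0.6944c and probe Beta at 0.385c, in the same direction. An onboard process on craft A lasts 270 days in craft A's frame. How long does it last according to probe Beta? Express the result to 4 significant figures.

297.9 days

Speed of craft A in probe Beta's frame: u = (v_A − v_B)/(1 − v_A v_B/c²) = (0.6944 − 0.385)/(1 − 0.6944×0.385) = 0.3094/0.732656 = 0.4223; |u| = 0.4223c.
γ for this relative speed: γ = 1/√(1 − 0.178337) = 1.1032.
The clock on craft A records proper time, so probe Beta measures Δt = γΔτ = 1.1032 × 270 = 297.9 days.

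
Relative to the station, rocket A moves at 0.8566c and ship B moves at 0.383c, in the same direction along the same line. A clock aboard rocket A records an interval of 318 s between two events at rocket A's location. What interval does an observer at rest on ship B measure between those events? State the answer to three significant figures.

Transform rocket A's velocity into ship B's frame: (0.8566 − 0.383)/(1 − 0.8566·0.383) = 0.4736/0.6719222, so the relative speed is 0.70484c.
γ for this relative speed: γ = 1/√(1 − 0.496799) = 1.4097.
Rocket A's interval is proper; time dilation gives Δt_B = γΔτ = 1.4097 × 318 s = 448 s.

448 s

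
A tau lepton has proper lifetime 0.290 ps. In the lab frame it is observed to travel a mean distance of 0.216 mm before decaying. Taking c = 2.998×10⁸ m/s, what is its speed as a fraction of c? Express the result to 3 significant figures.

Lab distance = (lab lifetime)·v = γτ·βc, so βγ = d/(cτ) = 2.160×10^-4/(2.998×10⁸ × 2.900×10^-13) = 2.4844.
With βγ = 2.4844: γ² = 1 + (βγ)² = 7.17224, and β = (βγ)/γ = 2.4844/2.6781 = 0.928.

0.928c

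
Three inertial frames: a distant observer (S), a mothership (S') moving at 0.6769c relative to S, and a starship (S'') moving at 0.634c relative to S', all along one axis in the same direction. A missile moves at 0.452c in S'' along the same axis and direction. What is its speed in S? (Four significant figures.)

0.9679c

Apply u = (u'+v)/(1+u'v) twice. Missile in the mothership frame: (0.452+0.634)/(1+0.452·0.634) = 1.086/1.286568 = 0.84411c.
That velocity, transformed to the rest frame of a distant observer: (0.84411+0.6769)/(1+0.84411·0.6769) = 1.52101/1.571378059 = 0.96795c.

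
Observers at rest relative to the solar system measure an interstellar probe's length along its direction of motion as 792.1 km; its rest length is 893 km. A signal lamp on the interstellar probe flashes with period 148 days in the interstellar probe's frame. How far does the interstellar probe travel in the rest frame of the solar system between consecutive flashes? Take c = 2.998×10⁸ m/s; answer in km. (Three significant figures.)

2.00×10^12 km

From L = L₀/γ: γ = 893/792.1 = 1.12738.
β = √(1 − 1/γ²) = 0.46175. Lab-frame period = γτ = 1.12738×148 days = 166.85 days. Distance = βc × γτ = 0.46175 × 2.998×10⁸ m/s × 14415840 s = 1.9956×10^15 m = 2.00×10^12 km.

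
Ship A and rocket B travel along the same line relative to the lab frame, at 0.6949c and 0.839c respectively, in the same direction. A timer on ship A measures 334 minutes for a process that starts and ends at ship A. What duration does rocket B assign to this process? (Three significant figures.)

Speed of ship A in rocket B's frame: u = (v_A − v_B)/(1 − v_A v_B/c²) = (0.6949 − 0.839)/(1 − 0.6949×0.839) = −0.1441/0.4169789 = −0.34558; |u| = 0.34558c.
At |u| = 0.34558c, γ = (1 − 0.119426)^(−1/2) = 1.0657.
The clock on ship A records proper time, so rocket B measures Δt = γΔτ = 1.0657 × 334 = 356 minutes.

356 minutes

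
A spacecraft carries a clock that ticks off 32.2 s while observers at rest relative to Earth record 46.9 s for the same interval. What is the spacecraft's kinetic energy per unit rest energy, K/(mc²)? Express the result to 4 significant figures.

0.4565

γ = Δt/Δτ = 46.9/32.2 = 1.45652.
Since K = (γ−1)mc², K/(mc²) = 1.45652 − 1 = 0.4565.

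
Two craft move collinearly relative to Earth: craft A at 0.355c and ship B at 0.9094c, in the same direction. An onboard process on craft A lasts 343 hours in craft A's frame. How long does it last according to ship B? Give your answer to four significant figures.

The velocity of craft A relative to ship B is (0.355 − 0.9094)c / (1 − 0.355×0.9094) = −0.81871c; relative speed 0.81871c.
At |u| = 0.81871c, γ = (1 − 0.670286)^(−1/2) = 1.7415.
Craft A's interval is proper; time dilation gives Δt_B = γΔτ = 1.7415 × 343 hours = 597.3 hours.

597.3 hours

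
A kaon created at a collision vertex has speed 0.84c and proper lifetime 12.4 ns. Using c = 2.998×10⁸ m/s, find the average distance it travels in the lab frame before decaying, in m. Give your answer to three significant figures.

5.76 m

With β = 0.84, γ = 1/√(1 − 0.84²) = 1/√0.2944 = 1.843.
Lab-frame lifetime: Δt = γτ = 1.843 × 12.4 ns = 22.853 ns.
Distance: d = vΔt = 0.84 × 2.998×10⁸ m/s × 2.2853×10^-8 s = 5.76 m.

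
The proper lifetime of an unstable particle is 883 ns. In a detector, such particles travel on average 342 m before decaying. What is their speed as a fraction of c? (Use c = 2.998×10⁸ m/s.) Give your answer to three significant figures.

d = βγcτ ⇒ βγ = d/(cτ) = 342.0 m / (264.7234 m) = 1.2919.
β = (βγ)/√(1+(βγ)²) = 1.2919/√2.66901 = 0.791.

0.791c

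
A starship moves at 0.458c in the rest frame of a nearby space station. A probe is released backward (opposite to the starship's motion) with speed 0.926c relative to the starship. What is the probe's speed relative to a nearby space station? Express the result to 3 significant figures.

0.813c

Relativistic velocity addition: u = (u' + v)/(1 + u'v/c²), with u' = −0.926c and v = 0.458c.
Numerator: −0.926 + 0.458 = −0.468. Denominator: 1 + (−0.926)(0.458) = 0.575892.
u = −0.468/0.575892 = −0.81265, so the speed is 0.813c.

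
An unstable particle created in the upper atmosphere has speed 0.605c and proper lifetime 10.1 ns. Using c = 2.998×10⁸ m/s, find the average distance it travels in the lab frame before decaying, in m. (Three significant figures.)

With β = 0.605, γ = 1/√(1 − 0.605²) = 1/√0.633975 = 1.2559.
Lab-frame lifetime: Δt = γτ = 1.2559 × 10.1 ns = 12.685 ns.
Distance: d = vΔt = 0.605 × 2.998×10⁸ m/s × 1.2685×10^-8 s = 2.30 m.

2.30 m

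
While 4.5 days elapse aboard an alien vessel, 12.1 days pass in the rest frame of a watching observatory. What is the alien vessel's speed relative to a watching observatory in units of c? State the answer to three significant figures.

γ = Δt/Δτ = 12.1/4.5 = 2.6889.
β = √(1 − 1/γ²) = √(1 − 0.138309) = √0.861691 = 0.928.

0.928c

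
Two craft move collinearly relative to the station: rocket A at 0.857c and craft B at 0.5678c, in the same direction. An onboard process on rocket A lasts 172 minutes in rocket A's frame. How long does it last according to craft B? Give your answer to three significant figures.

208 minutes

The velocity of rocket A relative to craft B is (0.857 − 0.5678)c / (1 − 0.857×0.5678) = 0.56331c; relative speed 0.56331c.
γ for this relative speed: γ = 1/√(1 − 0.317318) = 1.2103.
The clock on rocket A records proper time, so craft B measures Δt = γΔτ = 1.2103 × 172 = 208 minutes.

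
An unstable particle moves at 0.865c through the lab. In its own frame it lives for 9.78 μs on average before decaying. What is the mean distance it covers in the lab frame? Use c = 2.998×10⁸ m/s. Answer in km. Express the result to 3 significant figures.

γ = 1/√(1 − β²) = 1/√(1 − 0.748225) = 1/√0.251775 = 1/0.501772 = 1.9929.
Lab-frame lifetime: Δt = γτ = 1.9929 × 9.78 μs = 19.491 μs.
Distance: d = vΔt = 0.865 × 2.998×10⁸ m/s × 1.9491×10^-5 s = 5050 m = 5.05 km.

5.05 km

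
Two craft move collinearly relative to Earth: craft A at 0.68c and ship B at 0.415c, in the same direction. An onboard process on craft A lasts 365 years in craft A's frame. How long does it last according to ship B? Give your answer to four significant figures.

Transform craft A's velocity into ship B's frame: (0.68 − 0.415)/(1 − 0.68·0.415) = 0.265/0.7178, so the relative speed is 0.36918c.
At |u| = 0.36918c, γ = (1 − 0.136294)^(−1/2) = 1.076.
The clock on craft A records proper time, so ship B measures Δt = γΔτ = 1.076 × 365 = 392.7 years.

392.7 years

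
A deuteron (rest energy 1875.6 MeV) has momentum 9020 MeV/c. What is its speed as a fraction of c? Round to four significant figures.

0.9791c

pc/(mc²) = 9020/1875.6 = 4.8091 = βγ = β/√(1−β²).
So β² = x²/(1 + x²) with x = 4.8091: x² = 23.1274, β² = 23.1274/24.1274 = 0.958553, β = 0.9791.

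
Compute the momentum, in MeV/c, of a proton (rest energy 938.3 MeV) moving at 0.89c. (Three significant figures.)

1830 MeV/c

β² = 0.7921, so γ = 1/√0.2079 = 2.1932.
Momentum: p = γβ·mc = 2.1932 × 0.89 × 938.3 MeV/c = 1830 MeV/c.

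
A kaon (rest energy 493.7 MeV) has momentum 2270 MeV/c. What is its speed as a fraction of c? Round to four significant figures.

0.9772c

βγ = pc/(mc²) = 2270/493.7 = 4.5979.
Since γ² = 1 + (βγ)² = 22.1407, γ = √22.1407 = 4.70539, and β = (βγ)/γ = 4.5979/4.70539 = 0.9772.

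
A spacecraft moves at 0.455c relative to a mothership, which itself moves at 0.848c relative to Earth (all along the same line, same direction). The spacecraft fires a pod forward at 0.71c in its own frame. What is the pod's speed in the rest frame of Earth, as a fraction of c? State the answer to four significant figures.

0.9896c

Compose velocities in two stages. Stage 1 (into S'): u₁ = (0.71+0.455)/(1+0.71×0.455) = 0.88054.
Stage 2 (into S): u = (0.88054+0.848)/(1+0.88054×0.848) = 0.9896, so the speed is 0.9896c.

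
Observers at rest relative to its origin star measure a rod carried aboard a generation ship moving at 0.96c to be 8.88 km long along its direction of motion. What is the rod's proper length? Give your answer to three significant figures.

With β = 0.96, γ = 1/√(1 − 0.96²) = 1/√0.0784 = 3.5714.
Proper length: L₀ = γ·L = 3.5714 × 8.88 = 31.7 km.

31.7 km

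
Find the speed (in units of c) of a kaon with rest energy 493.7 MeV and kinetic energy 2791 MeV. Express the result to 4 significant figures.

0.9886c

γ = 1 + K/(mc²) = 1 + 2791/493.7 = 6.6532.
β = √(1 − 1/γ²) = √(1 − 0.0225912) = √0.9774088 = 0.9886.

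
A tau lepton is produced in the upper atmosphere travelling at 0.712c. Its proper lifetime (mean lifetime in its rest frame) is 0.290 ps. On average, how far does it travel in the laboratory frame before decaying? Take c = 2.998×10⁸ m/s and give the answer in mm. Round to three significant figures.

0.0882 mm

γ = 1/√(1 − β²) = 1/√(1 − 0.506944) = 1/√0.493056 = 1/0.702179 = 1.4241.
Lab-frame lifetime: Δt = γτ = 1.4241 × 0.290 ps = 0.41299 ps.
Distance: d = vΔt = 0.712 × 2.998×10⁸ m/s × 4.1299×10^-13 s = 8.82×10^-5 m = 0.0882 mm.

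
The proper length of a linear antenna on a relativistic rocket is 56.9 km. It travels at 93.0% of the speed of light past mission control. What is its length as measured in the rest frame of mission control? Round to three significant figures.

20.9 km

γ = 1/√(1 − β²) = 1/√(1 − 0.8649) = 1/√0.1351 = 1/0.36756 = 2.7206.
Along the direction of motion the measured length is L₀/γ = 56.9/2.7206 = 20.9 km.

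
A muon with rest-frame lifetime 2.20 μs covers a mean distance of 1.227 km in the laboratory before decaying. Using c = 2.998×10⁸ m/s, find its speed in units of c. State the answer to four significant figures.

0.8808c

Lab distance = (lab lifetime)·v = γτ·βc, so βγ = d/(cτ) = 1227/(2.998×10⁸ × 2.200×10^-6) = 1.8603.
With βγ = 1.8603: γ² = 1 + (βγ)² = 4.46072, and β = (βγ)/γ = 1.8603/2.11204 = 0.8808.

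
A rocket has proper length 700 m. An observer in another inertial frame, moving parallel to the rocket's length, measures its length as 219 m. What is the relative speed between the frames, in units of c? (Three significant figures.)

Length contraction gives γ = L₀/L = 700/219 = 3.1963.
β = √(1 − 1/γ²) = √0.902118 = 0.950.

0.950c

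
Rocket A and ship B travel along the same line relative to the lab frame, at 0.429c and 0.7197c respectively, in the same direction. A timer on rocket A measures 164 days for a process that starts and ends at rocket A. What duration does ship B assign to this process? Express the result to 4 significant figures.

180.8 days

Transform rocket A's velocity into ship B's frame: (0.429 − 0.7197)/(1 − 0.429·0.7197) = −0.2907/0.6912487, so the relative speed is 0.42054c.
At |u| = 0.42054c, γ = (1 − 0.176854)^(−1/2) = 1.1022.
The clock on rocket A records proper time, so ship B measures Δt = γΔτ = 1.1022 × 164 = 180.8 days.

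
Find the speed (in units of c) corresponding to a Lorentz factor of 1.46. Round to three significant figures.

0.729c

β = √(1 − 1/γ²) = √(1 − 1/2.1316) = √0.530869 = 0.729.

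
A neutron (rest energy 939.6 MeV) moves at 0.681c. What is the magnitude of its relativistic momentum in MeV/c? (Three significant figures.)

874 MeV/c

γ = 1/√(1 − β²) = 1/√(1 − 0.463761) = 1/√0.536239 = 1/0.732283 = 1.3656.
Momentum: p = γβ·mc = 1.3656 × 0.681 × 939.6 MeV/c = 874 MeV/c.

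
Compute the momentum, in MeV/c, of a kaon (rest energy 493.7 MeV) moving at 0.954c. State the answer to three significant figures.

γ = 1/√(1 − β²) = 1/√(1 − 0.910116) = 1/√0.089884 = 1/0.299807 = 3.3355.
Momentum: p = γβ·mc = 3.3355 × 0.954 × 493.7 MeV/c = 1570 MeV/c.

1570 MeV/c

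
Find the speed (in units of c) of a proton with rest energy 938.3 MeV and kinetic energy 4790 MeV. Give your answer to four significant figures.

K = (γ−1)mc², so γ = 1 + 4790/938.3 = 6.105.
Then v/c = √(1 − γ⁻²) = √(1 − 0.0268305) = √0.9731695 = 0.9865.

0.9865c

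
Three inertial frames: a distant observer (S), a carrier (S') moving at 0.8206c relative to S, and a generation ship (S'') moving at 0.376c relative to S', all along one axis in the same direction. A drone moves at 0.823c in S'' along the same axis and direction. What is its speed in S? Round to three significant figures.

0.991c

Apply u = (u'+v)/(1+u'v) twice. Drone in the carrier frame: (0.823+0.376)/(1+0.823·0.376) = 1.199/1.309448 = 0.91565c.
That velocity, transformed to the rest frame of a distant observer: (0.91565+0.8206)/(1+0.91565·0.8206) = 1.73625/1.75138239 = 0.99136c.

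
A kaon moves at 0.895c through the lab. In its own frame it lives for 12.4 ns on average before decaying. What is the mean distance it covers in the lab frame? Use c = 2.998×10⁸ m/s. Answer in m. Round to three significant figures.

7.46 m

γ = 1/√(1 − β²) = 1/√(1 − 0.801025) = 1/√0.198975 = 1/0.446066 = 2.2418.
Lab-frame lifetime: Δt = γτ = 2.2418 × 12.4 ns = 27.798 ns.
Distance: d = vΔt = 0.895 × 2.998×10⁸ m/s × 2.7798×10^-8 s = 7.46 m.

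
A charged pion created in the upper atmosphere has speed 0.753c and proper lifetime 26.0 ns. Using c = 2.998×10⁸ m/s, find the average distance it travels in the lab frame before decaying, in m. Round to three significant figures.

8.92 m

With β = 0.753, γ = 1/√(1 − 0.753²) = 1/√0.432991 = 1.5197.
Lab-frame lifetime: Δt = γτ = 1.5197 × 26.0 ns = 39.512 ns.
Distance: d = vΔt = 0.753 × 2.998×10⁸ m/s × 3.9512×10^-8 s = 8.92 m.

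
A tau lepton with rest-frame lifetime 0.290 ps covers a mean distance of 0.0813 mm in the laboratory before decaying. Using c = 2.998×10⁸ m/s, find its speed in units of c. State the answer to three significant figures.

Lab distance = (lab lifetime)·v = γτ·βc, so βγ = d/(cτ) = 8.130×10^-5/(2.998×10⁸ × 2.900×10^-13) = 0.93511.
With βγ = 0.93511: γ² = 1 + (βγ)² = 1.874431, and β = (βγ)/γ = 0.93511/1.3691 = 0.683.

0.683c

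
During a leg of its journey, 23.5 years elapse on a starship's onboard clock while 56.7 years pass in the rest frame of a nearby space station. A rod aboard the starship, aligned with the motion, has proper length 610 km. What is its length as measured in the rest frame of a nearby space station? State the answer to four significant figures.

252.8 km

γ = Δt/Δτ = 56.7/23.5 = 2.41277.
The rod contracts by the same γ: 610 km / 2.41277 = 252.8 km.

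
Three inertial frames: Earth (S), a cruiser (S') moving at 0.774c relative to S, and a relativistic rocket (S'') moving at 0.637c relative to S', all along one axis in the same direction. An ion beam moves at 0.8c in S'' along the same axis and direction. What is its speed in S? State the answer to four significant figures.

0.9937c

Compose velocities in two stages. Stage 1 (into S'): u₁ = (0.8+0.637)/(1+0.8×0.637) = 0.95191.
Stage 2 (into S): u = (0.95191+0.774)/(1+0.95191×0.774) = 0.99374, so the speed is 0.9937c.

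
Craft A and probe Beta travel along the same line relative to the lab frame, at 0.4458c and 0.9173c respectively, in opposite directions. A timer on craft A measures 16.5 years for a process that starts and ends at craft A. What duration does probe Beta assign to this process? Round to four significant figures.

65.22 years

Transform craft A's velocity into probe Beta's frame: (0.4458 + 0.9173)/(1 + 0.4458·0.9173) = 1.3631/1.40893234, so the relative speed is 0.96747c.
γ for this relative speed: γ = 1/√(1 − 0.935998) = 3.9528.
The clock on craft A records proper time, so probe Beta measures Δt = γΔτ = 3.9528 × 16.5 = 65.22 years.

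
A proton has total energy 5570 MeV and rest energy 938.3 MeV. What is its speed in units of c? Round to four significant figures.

0.9857c

Total energy E = γmc² gives γ = 5570/938.3 = 5.9363.
Hence β = √(1 − 1/γ²) = √(1 − 0.0283771) = √0.9716229 = 0.9857.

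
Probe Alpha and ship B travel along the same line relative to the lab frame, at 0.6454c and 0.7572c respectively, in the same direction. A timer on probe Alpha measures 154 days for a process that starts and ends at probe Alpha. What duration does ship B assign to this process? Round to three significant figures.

158 days

The velocity of probe Alpha relative to ship B is (0.6454 − 0.7572)c / (1 − 0.6454×0.7572) = −0.21866c; relative speed 0.21866c.
γ for this relative speed: γ = 1/√(1 − 0.0478122) = 1.0248.
The clock on probe Alpha records proper time, so ship B measures Δt = γΔτ = 1.0248 × 154 = 158 days.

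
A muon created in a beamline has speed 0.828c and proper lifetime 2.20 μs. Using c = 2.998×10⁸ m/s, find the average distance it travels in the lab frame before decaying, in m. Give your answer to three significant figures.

974 m

With β = 0.828, γ = 1/√(1 − 0.828²) = 1/√0.314416 = 1.7834.
Lab-frame lifetime: Δt = γτ = 1.7834 × 2.20 μs = 3.9235 μs.
Distance: d = vΔt = 0.828 × 2.998×10⁸ m/s × 3.9235×10^-6 s = 974 m.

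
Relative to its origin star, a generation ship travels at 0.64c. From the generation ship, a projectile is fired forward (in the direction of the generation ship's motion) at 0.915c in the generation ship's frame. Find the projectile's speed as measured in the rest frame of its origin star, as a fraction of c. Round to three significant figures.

In units of c, u = (u' + v)/(1 + u'v) with u' = 0.915 and v = 0.64.
Numerator: 0.915 + 0.64 = 1.555. Denominator: 1 + (0.915)(0.64) = 1.5856.
u = 1.555/1.5856 = 0.9807, so the speed is 0.981c.

0.981c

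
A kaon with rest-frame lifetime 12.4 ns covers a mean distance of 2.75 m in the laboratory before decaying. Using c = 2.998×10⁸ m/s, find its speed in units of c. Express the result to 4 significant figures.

Lab distance = (lab lifetime)·v = γτ·βc, so βγ = d/(cτ) = 2.750/(2.998×10⁸ × 1.240×10^-8) = 0.73974.
With βγ = 0.73974: γ² = 1 + (βγ)² = 1.547215, and β = (βγ)/γ = 0.73974/1.24387 = 0.5947.

0.5947c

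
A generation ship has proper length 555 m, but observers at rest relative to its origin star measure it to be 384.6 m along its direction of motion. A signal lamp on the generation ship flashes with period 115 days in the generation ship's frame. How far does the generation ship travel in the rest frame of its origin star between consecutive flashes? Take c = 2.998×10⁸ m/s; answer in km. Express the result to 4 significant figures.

Length contraction gives γ = L₀/L = 555/384.6 = 1.44306.
β = √(1 − 1/γ²) = 0.72096. Lab-frame period = γτ = 1.44306×115 days = 165.95 days. Distance = βc × γτ = 0.72096 × 2.998×10⁸ m/s × 14338080 s = 3.0991×10^15 m = 3.099×10^12 km.

3.099×10^12 km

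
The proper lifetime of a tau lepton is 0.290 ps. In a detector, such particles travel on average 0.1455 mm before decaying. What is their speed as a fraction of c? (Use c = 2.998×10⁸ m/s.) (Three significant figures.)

0.858c

Let x = d/(cτ) = 1.455×10^-4 m / (2.998×10⁸ m/s × 2.900×10^-13 s) = 1.6735. Since d = βγcτ, x = βγ = β/√(1−β²).
Solving: β² = x²/(1+x²) = 2.8006/3.8006 = 0.736884, so β = 0.858.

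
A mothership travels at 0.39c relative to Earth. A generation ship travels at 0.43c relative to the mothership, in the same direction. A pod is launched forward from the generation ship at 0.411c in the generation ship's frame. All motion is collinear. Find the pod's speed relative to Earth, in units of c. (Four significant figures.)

0.8639c

Compose velocities in two stages. Stage 1 (into S'): u₁ = (0.411+0.43)/(1+0.411×0.43) = 0.71469.
Stage 2 (into S): u = (0.71469+0.39)/(1+0.71469×0.39) = 0.8639, so the speed is 0.8639c.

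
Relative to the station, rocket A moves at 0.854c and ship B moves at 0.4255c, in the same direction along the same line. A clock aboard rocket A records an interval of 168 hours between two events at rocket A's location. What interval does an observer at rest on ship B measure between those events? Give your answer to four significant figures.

Transform rocket A's velocity into ship B's frame: (0.854 − 0.4255)/(1 − 0.854·0.4255) = 0.4285/0.636623, so the relative speed is 0.67308c.
At |u| = 0.67308c, γ = (1 − 0.453037)^(−1/2) = 1.3521.
Rocket A's interval is proper; time dilation gives Δt_B = γΔτ = 1.3521 × 168 hours = 227.2 hours.

227.2 hours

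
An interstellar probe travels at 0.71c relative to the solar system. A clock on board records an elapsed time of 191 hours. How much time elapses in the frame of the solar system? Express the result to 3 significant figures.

271 hours

Lorentz factor: γ = (1 − 0.5041)^(−1/2) = 1.42.
The onboard clock measures proper time, so the interval in the rest frame of the solar system is dilated: Δt = γ·Δτ = 1.42 × 191 hours = 271 hours.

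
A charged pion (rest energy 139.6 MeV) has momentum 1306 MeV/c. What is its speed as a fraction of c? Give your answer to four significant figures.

0.9943c

βγ = pc/(mc²) = 1306/139.6 = 9.3553.
Since γ² = 1 + (βγ)² = 88.5216, γ = √88.5216 = 9.40859, and β = (βγ)/γ = 9.3553/9.40859 = 0.9943.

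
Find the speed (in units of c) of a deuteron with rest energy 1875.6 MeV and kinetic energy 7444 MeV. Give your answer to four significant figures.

K = (γ−1)mc², so γ = 1 + 7444/1875.6 = 4.9689.
Then v/c = √(1 − γ⁻²) = √(1 − 0.0405023) = √0.9594977 = 0.9795.

0.9795c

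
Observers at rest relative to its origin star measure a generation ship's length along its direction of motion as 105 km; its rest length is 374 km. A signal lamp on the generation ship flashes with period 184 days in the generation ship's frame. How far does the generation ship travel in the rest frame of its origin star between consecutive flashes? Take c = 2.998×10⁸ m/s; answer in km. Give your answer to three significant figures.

1.63×10^13 km

γ = L₀/L = 374/105 = 3.5619.
β = √(1 − 1/γ²) = 0.95978. Lab-frame period = γτ = 3.5619×184 days = 655.39 days. Distance = βc × γτ = 0.95978 × 2.998×10⁸ m/s × 56625696 s = 1.6294×10^16 m = 1.63×10^13 km.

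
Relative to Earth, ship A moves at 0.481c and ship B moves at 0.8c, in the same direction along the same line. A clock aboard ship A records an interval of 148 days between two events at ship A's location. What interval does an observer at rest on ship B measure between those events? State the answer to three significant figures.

The velocity of ship A relative to ship B is (0.481 − 0.8)c / (1 − 0.481×0.8) = −0.51853c; relative speed 0.51853c.
At |u| = 0.51853c, γ = (1 − 0.268873)^(−1/2) = 1.1695.
The clock on ship A records proper time, so ship B measures Δt = γΔτ = 1.1695 × 148 = 173 days.

173 days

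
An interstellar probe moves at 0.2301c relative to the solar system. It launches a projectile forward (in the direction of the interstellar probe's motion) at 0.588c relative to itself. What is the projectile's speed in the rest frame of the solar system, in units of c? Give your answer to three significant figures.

0.721c

Relativistic velocity addition: u = (u' + v)/(1 + u'v/c²), with u' = 0.588c and v = 0.2301c.
Numerator: 0.588 + 0.2301 = 0.8181. Denominator: 1 + (0.588)(0.2301) = 1.1352988.
u = 0.8181/1.1352988 = 0.7206, so the speed is 0.721c.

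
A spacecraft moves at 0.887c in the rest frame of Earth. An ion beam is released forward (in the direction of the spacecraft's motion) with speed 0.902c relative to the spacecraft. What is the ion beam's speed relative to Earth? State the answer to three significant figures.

Relativistic velocity addition: u = (u' + v)/(1 + u'v/c²), with u' = 0.902c and v = 0.887c.
Numerator: 0.902 + 0.887 = 1.789. Denominator: 1 + (0.902)(0.887) = 1.800074.
u = 1.789/1.800074 = 0.99385, so the speed is 0.994c.

0.994c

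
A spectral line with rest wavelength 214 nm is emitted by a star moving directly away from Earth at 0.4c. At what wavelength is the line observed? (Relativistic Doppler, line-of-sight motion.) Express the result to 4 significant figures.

326.9 nm

Relativistic Doppler for wavelength: λ_obs = λ_src · √((1+β)/(1−β)).
With β = 0.4: factor = √(1.4/0.6) = 1.5275.
λ_obs = 214 × 1.5275 = 326.9 nm.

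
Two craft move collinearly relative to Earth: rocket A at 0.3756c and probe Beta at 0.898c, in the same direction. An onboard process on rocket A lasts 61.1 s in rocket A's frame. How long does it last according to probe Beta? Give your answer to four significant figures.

99.30 s

Transform rocket A's velocity into probe Beta's frame: (0.3756 − 0.898)/(1 − 0.3756·0.898) = −0.5224/0.6627112, so the relative speed is 0.78828c.
γ for this relative speed: γ = 1/√(1 − 0.621385) = 1.6252.
The clock on rocket A records proper time, so probe Beta measures Δt = γΔτ = 1.6252 × 61.1 = 99.30 s.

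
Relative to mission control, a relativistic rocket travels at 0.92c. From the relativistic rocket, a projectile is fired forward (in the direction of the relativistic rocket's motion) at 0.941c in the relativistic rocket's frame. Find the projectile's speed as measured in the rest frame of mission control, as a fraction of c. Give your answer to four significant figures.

In units of c, u = (u' + v)/(1 + u'v) with u' = 0.941 and v = 0.92.
Numerator: 0.941 + 0.92 = 1.861. Denominator: 1 + (0.941)(0.92) = 1.86572.
u = 1.861/1.86572 = 0.99747, so the speed is 0.9975c.

0.9975c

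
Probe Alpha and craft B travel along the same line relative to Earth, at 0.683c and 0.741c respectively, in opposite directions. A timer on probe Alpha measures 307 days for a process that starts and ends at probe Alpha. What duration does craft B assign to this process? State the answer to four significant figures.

942.7 days

Speed of probe Alpha in craft B's frame: u = (v_A + v_B)/(1 + v_A v_B/c²) = (0.683 + 0.741)/(1 + 0.683×0.741) = 1.424/1.506103 = 0.94549; |u| = 0.94549c.
At |u| = 0.94549c, γ = (1 − 0.893951)^(−1/2) = 3.0708.
Probe Alpha's interval is proper; time dilation gives Δt_B = γΔτ = 3.0708 × 307 days = 942.7 days.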